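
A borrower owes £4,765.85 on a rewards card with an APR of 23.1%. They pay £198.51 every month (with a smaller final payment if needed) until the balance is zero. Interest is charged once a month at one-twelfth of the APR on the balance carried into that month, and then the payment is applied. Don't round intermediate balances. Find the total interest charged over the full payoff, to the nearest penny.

Monthly rate r = 23.1%/12 = 1.925% = 0.01925.
Payoff takes n = ⌈−ln(1 − rB₀/P)/ln(1+r)⌉ = ⌈32.527⌉ = 33 payments; the last is £105.01.
Total paid = 32·£198.51 + £105.01 = £6,457.33.
Total interest = total paid − principal = £6,457.33 − £4,765.85 = £1,691.48.

£1,691.48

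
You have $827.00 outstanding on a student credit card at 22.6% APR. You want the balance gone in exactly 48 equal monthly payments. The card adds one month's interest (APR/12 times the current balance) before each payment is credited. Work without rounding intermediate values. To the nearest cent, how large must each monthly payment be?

$26.33

Monthly rate r = 22.6%/12 = 1.88333% = 0.0188333.
Level-payment amortization: P = B₀·r / (1 − (1+r)^(−n)) = 827.00·0.0188333 / (1 − 1.01883^(−48)).
Denominator 1 − (1+r)^(−48) = 0.591634522.
P = 15.5752 / 0.591634522 ≈ 26.33.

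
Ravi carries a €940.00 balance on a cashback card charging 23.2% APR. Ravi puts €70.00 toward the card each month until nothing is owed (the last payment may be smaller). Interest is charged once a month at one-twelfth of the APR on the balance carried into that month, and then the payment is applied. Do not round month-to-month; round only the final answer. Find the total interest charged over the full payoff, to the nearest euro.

Monthly rate r = 23.2%/12 = 1.93333% = 0.0193333.
Payoff takes n = ⌈−ln(1 − rB₀/P)/ln(1+r)⌉ = ⌈15.698⌉ = 16 payments; the last is €48.97.
Total paid = 15·€70.00 + €48.97 = €1,098.97.
Total interest = total paid − principal = €1,098.97 − €940.00 = €158.97.

€159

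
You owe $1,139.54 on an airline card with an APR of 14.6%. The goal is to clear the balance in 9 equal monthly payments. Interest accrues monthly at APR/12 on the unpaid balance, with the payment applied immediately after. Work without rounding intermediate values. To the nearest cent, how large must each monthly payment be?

Monthly rate r = 14.6%/12 = 1.21667% = 0.0121667.
Level-payment amortization: P = B₀·r / (1 − (1+r)^(−n)) = 1139.54·0.0121667 / (1 − 1.01217^(−9)).
Denominator 1 − (1+r)^(−9) = 0.103125403.
P = 13.8644 / 0.103125403 ≈ 134.44.

$134.44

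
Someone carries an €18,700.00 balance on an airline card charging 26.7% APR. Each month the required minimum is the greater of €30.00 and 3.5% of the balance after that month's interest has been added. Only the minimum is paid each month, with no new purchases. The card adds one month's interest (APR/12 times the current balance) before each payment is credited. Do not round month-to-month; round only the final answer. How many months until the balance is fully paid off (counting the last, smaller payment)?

273 months

Monthly rate r = 26.7%/12 = 2.225% = 0.02225.
While 3.5% of the post-interest balance exceeds €30.00, each month B ← (B·(1+r))·(1 − 0.035), i.e. B shrinks by the factor (1+r)·0.965 = 0.98647.
This holds for months 1–228. Entering month 229 the balance is €837.71; 3.5% of the post-interest balance is now below €30.00, so the flat €30.00 minimum applies from here.
From month 229 a fixed €30.00 at rate r clears €837.71 in 45 more payments. Total: 228 + 45 = 273 months.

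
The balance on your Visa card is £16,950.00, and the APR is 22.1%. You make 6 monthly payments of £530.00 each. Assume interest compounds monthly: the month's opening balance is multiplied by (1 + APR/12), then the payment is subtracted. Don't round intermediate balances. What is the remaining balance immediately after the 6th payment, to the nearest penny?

Monthly rate r = 22.1%/12 = 1.84167% = 0.0184167.
Each month: B ← B·(1+r) − £530.00.
Month 1: interest £312.16; balance after payment £16,732.16.
Month 2: interest £308.15; balance after payment £16,510.31.
Month 3: interest £304.06; balance after payment £16,284.38.
Month 4: interest £299.90; balance after payment £16,054.28.
Month 5: interest £295.67; balance after payment £15,819.95.
Month 6: interest £291.35; balance after payment £15,581.30.

£15,581.30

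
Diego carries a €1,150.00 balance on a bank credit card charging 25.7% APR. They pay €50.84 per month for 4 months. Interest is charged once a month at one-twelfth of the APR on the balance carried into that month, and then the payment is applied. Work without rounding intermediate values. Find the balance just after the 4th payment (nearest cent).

€1,041.74

Monthly rate r = 25.7%/12 = 2.14167% = 0.0214167.
Each month: B ← B·(1+r) − €50.84.
Month 1: interest €24.63; balance after payment €1,123.79.
Month 2: interest €24.07; balance after payment €1,097.02.
Month 3: interest €23.49; balance after payment €1,069.67.
Month 4: interest €22.91; balance after payment €1,041.74.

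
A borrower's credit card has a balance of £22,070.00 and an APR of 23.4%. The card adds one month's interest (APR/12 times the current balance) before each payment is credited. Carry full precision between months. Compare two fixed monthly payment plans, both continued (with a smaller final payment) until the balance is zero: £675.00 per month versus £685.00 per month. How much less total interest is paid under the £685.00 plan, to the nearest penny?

£374.28

Monthly rate r = 23.4%/12 = 1.95% = 0.0195.
At £675.00/mo: n = ⌈−ln(1 − rB₀/P)/ln(1+r)⌉ = 53 payments (last £375.78); total interest = total paid − £22,070.00 = £13,405.78.
At £685.00/mo: 52 payments (last £166.50); total interest £13,031.50.
Interest saved = £13,405.78 − £13,031.50 = £374.28.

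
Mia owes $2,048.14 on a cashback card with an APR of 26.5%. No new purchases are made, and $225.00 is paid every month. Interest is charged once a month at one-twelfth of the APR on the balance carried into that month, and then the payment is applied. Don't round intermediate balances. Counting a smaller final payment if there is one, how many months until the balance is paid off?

Monthly rate r = 26.5%/12 = 2.20833% = 0.0220833.
Recurrence: B ← B·(1+r) − $225.00.
Month 1: interest $45.23; balance after payment $1,868.37.
Month 2: interest $41.26; balance after payment $1,684.63.
Closed form: n = −ln(1 − rB₀/P)/ln(1+r) = −ln(0.79898)/ln(1.02208) ≈ 10.274, so the balance reaches zero during payment 11.

11 months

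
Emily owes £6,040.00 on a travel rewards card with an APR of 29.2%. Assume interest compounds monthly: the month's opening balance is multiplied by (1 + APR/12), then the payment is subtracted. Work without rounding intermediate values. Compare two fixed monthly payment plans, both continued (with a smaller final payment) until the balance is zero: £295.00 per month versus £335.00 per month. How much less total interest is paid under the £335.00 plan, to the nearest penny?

Monthly rate r = 29.2%/12 = 2.43333% = 0.0243333.
At £295.00/mo: n = ⌈−ln(1 − rB₀/P)/ln(1+r)⌉ = 29 payments (last £202.09); total interest = total paid − £6,040.00 = £2,422.09.
At £335.00/mo: 25 payments (last £7.60); total interest £2,007.60.
Interest saved = £2,422.09 − £2,007.60 = £414.49.

£414.49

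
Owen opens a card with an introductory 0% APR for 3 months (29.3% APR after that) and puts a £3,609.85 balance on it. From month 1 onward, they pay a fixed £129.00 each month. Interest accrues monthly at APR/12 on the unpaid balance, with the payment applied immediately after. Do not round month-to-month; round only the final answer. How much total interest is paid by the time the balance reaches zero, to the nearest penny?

£1,812.60

Promo months 1–3 at r₀ = 0%/12 = 0; months 4+ at r₁ = 29.3%/12 = 0.0244167.
After month 3 (no interest yet): B = £3,609.85 − 3·£129.00 = £3,222.85.
Then at r₁ with £129.00/mo: n₂ = −ln(1 − r₁·B/P)/ln(1+r₁) ≈ 39.03 → 40 more payments.
Total paid = 42·£129.00 + £4.45 = £5,422.45; interest = £5,422.45 − £3,609.85 = £1,812.60.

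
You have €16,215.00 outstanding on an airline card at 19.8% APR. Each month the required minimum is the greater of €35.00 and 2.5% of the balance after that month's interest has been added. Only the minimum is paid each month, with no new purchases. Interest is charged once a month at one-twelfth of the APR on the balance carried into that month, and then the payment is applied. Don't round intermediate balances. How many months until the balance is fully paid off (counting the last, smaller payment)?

340 months

Monthly rate r = 19.8%/12 = 1.65% = 0.0165.
While 2.5% of the post-interest balance exceeds €35.00, each month B ← (B·(1+r))·(1 − 0.025), i.e. B shrinks by the factor (1+r)·0.975 = 0.99109.
This holds for months 1–276. Entering month 277 the balance is €1,370.34; 2.5% of the post-interest balance is now below €35.00, so the flat €35.00 minimum applies from here.
From month 277 a fixed €35.00 at rate r clears €1,370.34 in 64 more payments. Total: 276 + 64 = 340 months.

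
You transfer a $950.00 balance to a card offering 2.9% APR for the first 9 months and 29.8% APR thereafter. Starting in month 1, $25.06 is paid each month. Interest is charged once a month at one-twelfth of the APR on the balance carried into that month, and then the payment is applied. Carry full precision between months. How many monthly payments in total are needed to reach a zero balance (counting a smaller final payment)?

Promo months 1–9 at r₀ = 2.9%/12 = 0.00241667; months 10+ at r₁ = 29.8%/12 = 0.0248333.
After month 9: iterate B ← B·(1+r₀) − $25.06 for 9 months → $743.13.
Then at r₁ with $25.06/mo: n₂ = −ln(1 − r₁·B/P)/ln(1+r₁) ≈ 54.36 → 55 more payments.

64 months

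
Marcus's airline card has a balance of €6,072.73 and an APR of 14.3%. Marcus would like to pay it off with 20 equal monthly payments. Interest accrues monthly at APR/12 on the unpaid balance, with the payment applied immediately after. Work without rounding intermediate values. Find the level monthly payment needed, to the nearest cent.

€343.05

Monthly rate r = 14.3%/12 = 1.19167% = 0.0119167.
Level-payment amortization: P = B₀·r / (1 − (1+r)^(−n)) = 6072.73·0.0119167 / (1 − 1.01192^(−20)).
Denominator 1 − (1+r)^(−20) = 0.210949098.
P = 72.3667 / 0.210949098 ≈ 343.05.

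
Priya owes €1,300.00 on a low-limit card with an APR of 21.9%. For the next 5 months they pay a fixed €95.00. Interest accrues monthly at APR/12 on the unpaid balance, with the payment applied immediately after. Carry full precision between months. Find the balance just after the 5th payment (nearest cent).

Monthly rate r = 21.9%/12 = 1.825% = 0.01825.
Each month: B ← B·(1+r) − €95.00.
Month 1: interest €23.72; balance after payment €1,228.72.
Month 2: interest €22.42; balance after payment €1,156.15.
Month 3: interest €21.10; balance after payment €1,082.25.
Month 4: interest €19.75; balance after payment €1,007.00.
Month 5: interest €18.38; balance after payment €930.38.

€930.38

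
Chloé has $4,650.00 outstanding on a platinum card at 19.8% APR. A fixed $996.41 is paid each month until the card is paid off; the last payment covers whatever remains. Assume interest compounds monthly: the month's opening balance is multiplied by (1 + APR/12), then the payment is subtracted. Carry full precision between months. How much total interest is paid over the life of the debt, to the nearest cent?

$229.35

Monthly rate r = 19.8%/12 = 1.65% = 0.0165.
Payoff takes n = ⌈−ln(1 − rB₀/P)/ln(1+r)⌉ = ⌈4.896⌉ = 5 payments; the last is $893.71.
Total paid = 4·$996.41 + $893.71 = $4,879.35.
Total interest = total paid − principal = $4,879.35 − $4,650.00 = $229.35.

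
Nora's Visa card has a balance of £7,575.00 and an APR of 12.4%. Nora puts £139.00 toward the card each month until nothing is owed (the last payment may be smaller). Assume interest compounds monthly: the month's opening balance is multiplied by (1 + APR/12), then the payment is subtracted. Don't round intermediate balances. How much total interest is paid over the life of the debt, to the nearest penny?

Monthly rate r = 12.4%/12 = 1.03333% = 0.0103333.
Payoff takes n = ⌈−ln(1 − rB₀/P)/ln(1+r)⌉ = ⌈80.554⌉ = 81 payments; the last is £77.16.
Total paid = 80·£139.00 + £77.16 = £11,197.16.
Total interest = total paid − principal = £11,197.16 − £7,575.00 = £3,622.16.

£3,622.16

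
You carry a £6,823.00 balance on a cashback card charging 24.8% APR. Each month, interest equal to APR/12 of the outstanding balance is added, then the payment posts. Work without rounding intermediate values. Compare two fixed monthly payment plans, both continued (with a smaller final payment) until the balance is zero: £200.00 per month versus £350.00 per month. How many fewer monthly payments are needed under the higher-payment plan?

Monthly rate r = 24.8%/12 = 2.06667% = 0.0206667.
At £200.00/mo: n = ⌈−ln(1 − rB₀/P)/ln(1+r)⌉ = 60 payments (last £137.54); total interest = total paid − £6,823.00 = £5,114.54.
At £350.00/mo: 26 payments (last £73.14); total interest £2,000.14.
Payments saved = 60 − 26 = 34.

34 fewer payments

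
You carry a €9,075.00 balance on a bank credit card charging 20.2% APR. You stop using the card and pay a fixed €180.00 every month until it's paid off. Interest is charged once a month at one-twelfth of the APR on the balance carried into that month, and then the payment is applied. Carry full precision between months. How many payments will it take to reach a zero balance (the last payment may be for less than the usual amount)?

114 payments

Monthly rate r = 20.2%/12 = 1.68333% = 0.0168333.
Recurrence: B ← B·(1+r) − €180.00.
Month 1: interest €152.76; balance after payment €9,047.76.
Month 2: interest €152.30; balance after payment €9,020.07.
Closed form: n = −ln(1 − rB₀/P)/ln(1+r) = −ln(0.15132)/ln(1.01683) ≈ 113.121, so the balance reaches zero during payment 114.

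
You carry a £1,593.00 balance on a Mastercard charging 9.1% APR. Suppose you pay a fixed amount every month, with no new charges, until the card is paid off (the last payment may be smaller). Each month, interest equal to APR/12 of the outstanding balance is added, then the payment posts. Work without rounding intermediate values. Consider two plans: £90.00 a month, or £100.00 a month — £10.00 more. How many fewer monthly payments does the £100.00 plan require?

2 fewer payments

Monthly rate r = 9.1%/12 = 0.758333% = 0.00758333.
At £90.00/mo: n = ⌈−ln(1 − rB₀/P)/ln(1+r)⌉ = 20 payments (last £7.06); total interest = total paid − £1,593.00 = £124.06.
At £100.00/mo: 18 payments (last £4.19); total interest £111.19.
Payments saved = 20 − 18 = 2.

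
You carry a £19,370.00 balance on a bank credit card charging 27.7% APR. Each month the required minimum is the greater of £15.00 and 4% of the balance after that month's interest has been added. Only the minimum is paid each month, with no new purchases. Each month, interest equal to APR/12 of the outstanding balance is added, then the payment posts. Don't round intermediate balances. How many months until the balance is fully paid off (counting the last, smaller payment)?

Monthly rate r = 27.7%/12 = 2.30833% = 0.0230833.
While 4% of the post-interest balance exceeds £15.00, each month B ← (B·(1+r))·(1 − 0.04), i.e. B shrinks by the factor (1+r)·0.96 = 0.98216.
This holds for months 1–221. Entering month 222 the balance is £362.58; 4% of the post-interest balance is now below £15.00, so the flat £15.00 minimum applies from here.
From month 222 a fixed £15.00 at rate r clears £362.58 in 36 more payments. Total: 221 + 36 = 257 months.

257 months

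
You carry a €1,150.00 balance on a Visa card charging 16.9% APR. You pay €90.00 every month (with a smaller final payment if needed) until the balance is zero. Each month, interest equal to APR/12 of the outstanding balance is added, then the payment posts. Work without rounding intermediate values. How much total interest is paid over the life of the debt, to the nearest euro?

Monthly rate r = 16.9%/12 = 1.40833% = 0.0140833.
Payoff takes n = ⌈−ln(1 − rB₀/P)/ln(1+r)⌉ = ⌈14.186⌉ = 15 payments; the last is €16.85.
Total paid = 14·€90.00 + €16.85 = €1,276.85.
Total interest = total paid − principal = €1,276.85 − €1,150.00 = €126.85.

€127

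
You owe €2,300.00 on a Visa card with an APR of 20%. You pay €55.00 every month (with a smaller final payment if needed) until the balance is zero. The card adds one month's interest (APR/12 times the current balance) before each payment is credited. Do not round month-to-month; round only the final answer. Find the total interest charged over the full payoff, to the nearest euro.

Monthly rate r = 20%/12 = 1.66667% = 0.0166667.
Payoff takes n = ⌈−ln(1 − rB₀/P)/ln(1+r)⌉ = ⌈72.231⌉ = 73 payments; the last is €12.77.
Total paid = 72·€55.00 + €12.77 = €3,972.77.
Total interest = total paid − principal = €3,972.77 − €2,300.00 = €1,672.77.

€1,673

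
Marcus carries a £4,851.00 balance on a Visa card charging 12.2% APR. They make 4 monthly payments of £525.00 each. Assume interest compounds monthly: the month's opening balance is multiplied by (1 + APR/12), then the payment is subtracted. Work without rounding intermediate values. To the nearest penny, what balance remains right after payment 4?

Monthly rate r = 12.2%/12 = 1.01667% = 0.0101667.
Each month: B ← B·(1+r) − £525.00.
Month 1: interest £49.32; balance after payment £4,375.32.
Month 2: interest £44.48; balance after payment £3,894.80.
Month 3: interest £39.60; balance after payment £3,409.40.
Month 4: interest £34.66; balance after payment £2,919.06.

£2,919.06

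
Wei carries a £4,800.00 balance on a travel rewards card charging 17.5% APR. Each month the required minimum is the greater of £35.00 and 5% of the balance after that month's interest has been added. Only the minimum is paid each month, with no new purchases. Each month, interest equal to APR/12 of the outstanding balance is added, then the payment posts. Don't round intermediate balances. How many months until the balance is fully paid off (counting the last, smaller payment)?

Monthly rate r = 17.5%/12 = 1.45833% = 0.0145833.
While 5% of the post-interest balance exceeds £35.00, each month B ← (B·(1+r))·(1 − 0.05), i.e. B shrinks by the factor (1+r)·0.95 = 0.96385.
This holds for months 1–53. Entering month 54 the balance is £682.09; 5% of the post-interest balance is now below £35.00, so the flat £35.00 minimum applies from here.
From month 54 a fixed £35.00 at rate r clears £682.09 in 24 more payments. Total: 53 + 24 = 77 months.

77 months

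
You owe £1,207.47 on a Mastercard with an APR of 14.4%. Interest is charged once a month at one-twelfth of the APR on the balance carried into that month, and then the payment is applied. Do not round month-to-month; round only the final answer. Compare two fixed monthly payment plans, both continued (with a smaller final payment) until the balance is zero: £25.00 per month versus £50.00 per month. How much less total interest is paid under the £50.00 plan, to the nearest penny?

£381.65

Monthly rate r = 14.4%/12 = 1.2% = 0.012.
At £25.00/mo: n = ⌈−ln(1 − rB₀/P)/ln(1+r)⌉ = 73 payments (last £16.08); total interest = total paid − £1,207.47 = £608.61.
At £50.00/mo: 29 payments (last £34.43); total interest £226.96.
Interest saved = £608.61 − £226.96 = £381.65.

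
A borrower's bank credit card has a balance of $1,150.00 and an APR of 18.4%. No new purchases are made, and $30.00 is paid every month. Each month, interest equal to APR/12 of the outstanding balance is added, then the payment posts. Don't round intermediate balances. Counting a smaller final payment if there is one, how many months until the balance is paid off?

59 payments

Monthly rate r = 18.4%/12 = 1.53333% = 0.0153333.
Recurrence: B ← B·(1+r) − $30.00.
Month 1: interest $17.63; balance after payment $1,137.63.
Month 2: interest $17.44; balance after payment $1,125.08.
Closed form: n = −ln(1 − rB₀/P)/ln(1+r) = −ln(0.41222)/ln(1.01533) ≈ 58.237, so the balance reaches zero during payment 59.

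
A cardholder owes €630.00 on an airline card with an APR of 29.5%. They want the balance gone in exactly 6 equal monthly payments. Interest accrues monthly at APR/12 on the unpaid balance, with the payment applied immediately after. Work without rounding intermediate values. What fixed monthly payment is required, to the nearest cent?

Monthly rate r = 29.5%/12 = 2.45833% = 0.0245833.
Level-payment amortization: P = B₀·r / (1 − (1+r)^(−n)) = 630.00·0.0245833 / (1 − 1.02458^(−6)).
Denominator 1 − (1+r)^(−6) = 0.135596975.
P = 15.4875 / 0.135596975 ≈ 114.22.

€114.22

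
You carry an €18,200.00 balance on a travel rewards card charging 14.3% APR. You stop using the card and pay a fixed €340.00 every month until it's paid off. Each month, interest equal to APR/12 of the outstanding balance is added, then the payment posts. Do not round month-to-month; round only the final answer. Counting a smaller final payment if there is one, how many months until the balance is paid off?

Monthly rate r = 14.3%/12 = 1.19167% = 0.0119167.
Recurrence: B ← B·(1+r) − €340.00.
Month 1: interest €216.88; balance after payment €18,076.88.
Month 2: interest €215.42; balance after payment €17,952.30.
Closed form: n = −ln(1 − rB₀/P)/ln(1+r) = −ln(0.36211)/ln(1.01192) ≈ 85.750, so the balance reaches zero during payment 86.

86 months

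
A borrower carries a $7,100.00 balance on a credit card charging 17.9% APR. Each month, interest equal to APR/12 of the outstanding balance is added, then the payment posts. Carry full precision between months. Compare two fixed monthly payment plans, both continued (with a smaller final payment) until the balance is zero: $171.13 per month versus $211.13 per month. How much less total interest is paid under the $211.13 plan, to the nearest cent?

$1,218.86

Monthly rate r = 17.9%/12 = 1.49167% = 0.0149167.
At $171.13/mo: n = ⌈−ln(1 − rB₀/P)/ln(1+r)⌉ = 66 payments (last $25.69); total interest = total paid − $7,100.00 = $4,049.14.
At $211.13/mo: 48 payments (last $7.17); total interest $2,830.28.
Interest saved = $4,049.14 − $2,830.28 = $1,218.86.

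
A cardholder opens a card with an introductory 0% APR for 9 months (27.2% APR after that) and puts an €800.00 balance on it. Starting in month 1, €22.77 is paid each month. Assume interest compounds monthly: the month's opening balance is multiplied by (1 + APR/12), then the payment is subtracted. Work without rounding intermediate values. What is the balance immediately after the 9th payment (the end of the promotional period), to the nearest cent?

Promo months 1–9 at r₀ = 0%/12 = 0; months 10+ at r₁ = 27.2%/12 = 0.0226667.
After month 9 (no interest yet): B = €800.00 − 9·€22.77 = €595.07.

€595.07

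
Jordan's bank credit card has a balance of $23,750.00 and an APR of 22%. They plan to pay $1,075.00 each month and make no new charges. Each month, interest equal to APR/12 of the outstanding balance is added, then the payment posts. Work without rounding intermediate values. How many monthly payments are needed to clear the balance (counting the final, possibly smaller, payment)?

Monthly rate r = 22%/12 = 1.83333% = 0.0183333.
Recurrence: B ← B·(1+r) − $1,075.00.
Month 1: interest $435.42; balance after payment $23,110.42.
Month 2: interest $423.69; balance after payment $22,459.11.
Closed form: n = −ln(1 − rB₀/P)/ln(1+r) = −ln(0.59496)/ln(1.01833) ≈ 28.582, so the balance reaches zero during payment 29.

29 payments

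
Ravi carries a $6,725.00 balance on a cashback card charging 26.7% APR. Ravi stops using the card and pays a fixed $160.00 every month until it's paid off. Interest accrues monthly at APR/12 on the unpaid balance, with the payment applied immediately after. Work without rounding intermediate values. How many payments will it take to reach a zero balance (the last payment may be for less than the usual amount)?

Monthly rate r = 26.7%/12 = 2.225% = 0.02225.
Recurrence: B ← B·(1+r) − $160.00.
Month 1: interest $149.63; balance after payment $6,714.63.
Month 2: interest $149.40; balance after payment $6,704.03.
Closed form: n = −ln(1 − rB₀/P)/ln(1+r) = −ln(0.064805)/ln(1.02225) ≈ 124.346, so the balance reaches zero during payment 125.

125 months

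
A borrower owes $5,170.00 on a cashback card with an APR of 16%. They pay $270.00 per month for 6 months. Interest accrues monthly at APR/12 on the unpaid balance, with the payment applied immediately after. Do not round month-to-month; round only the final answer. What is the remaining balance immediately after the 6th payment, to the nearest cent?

$3,922.66

Monthly rate r = 16%/12 = 1.33333% = 0.0133333.
Each month: B ← B·(1+r) − $270.00.
Month 1: interest $68.93; balance after payment $4,968.93.
Month 2: interest $66.25; balance after payment $4,765.19.
Month 3: interest $63.54; balance after payment $4,558.72.
Month 4: interest $60.78; balance after payment $4,349.50.
Month 5: interest $57.99; balance after payment $4,137.50.
Month 6: interest $55.17; balance after payment $3,922.66.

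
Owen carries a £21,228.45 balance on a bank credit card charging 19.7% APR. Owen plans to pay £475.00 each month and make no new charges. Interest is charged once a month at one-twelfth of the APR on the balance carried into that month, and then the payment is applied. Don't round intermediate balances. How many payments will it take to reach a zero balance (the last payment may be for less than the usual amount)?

82 payments

Monthly rate r = 19.7%/12 = 1.64167% = 0.0164167.
Recurrence: B ← B·(1+r) − £475.00.
Month 1: interest £348.50; balance after payment £21,101.95.
Month 2: interest £346.42; balance after payment £20,973.37.
Closed form: n = −ln(1 − rB₀/P)/ln(1+r) = −ln(0.26631)/ln(1.01642) ≈ 81.253, so the balance reaches zero during payment 82.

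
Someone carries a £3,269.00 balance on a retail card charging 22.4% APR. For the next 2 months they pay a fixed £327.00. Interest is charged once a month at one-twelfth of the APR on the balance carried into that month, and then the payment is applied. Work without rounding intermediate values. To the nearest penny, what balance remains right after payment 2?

Monthly rate r = 22.4%/12 = 1.86667% = 0.0186667.
Each month: B ← B·(1+r) − £327.00.
Month 1: interest £61.02; balance after payment £3,003.02.
Month 2: interest £56.06; balance after payment £2,732.08.

£2,732.08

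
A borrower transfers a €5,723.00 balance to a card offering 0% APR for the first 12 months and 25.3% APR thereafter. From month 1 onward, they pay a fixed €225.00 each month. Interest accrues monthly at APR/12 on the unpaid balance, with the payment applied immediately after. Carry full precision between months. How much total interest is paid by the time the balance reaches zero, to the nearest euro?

Promo months 1–12 at r₀ = 0%/12 = 0; months 13+ at r₁ = 25.3%/12 = 0.0210833.
After month 12 (no interest yet): B = €5,723.00 − 12·€225.00 = €3,023.00.
Then at r₁ with €225.00/mo: n₂ = −ln(1 − r₁·B/P)/ln(1+r₁) ≈ 15.96 → 16 more payments.
Total paid = 27·€225.00 + €216.72 = €6,291.72; interest = €6,291.72 − €5,723.00 = €568.72.

€569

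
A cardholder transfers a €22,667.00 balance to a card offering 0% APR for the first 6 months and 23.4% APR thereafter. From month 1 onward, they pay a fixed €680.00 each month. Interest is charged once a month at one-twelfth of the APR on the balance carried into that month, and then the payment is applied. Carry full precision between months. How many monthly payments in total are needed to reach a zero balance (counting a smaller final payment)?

Promo months 1–6 at r₀ = 0%/12 = 0; months 7+ at r₁ = 23.4%/12 = 0.0195.
After month 6 (no interest yet): B = €22,667.00 − 6·€680.00 = €18,587.00.
Then at r₁ with €680.00/mo: n₂ = −ln(1 − r₁·B/P)/ln(1+r₁) ≈ 39.43 → 40 more payments.

46 payments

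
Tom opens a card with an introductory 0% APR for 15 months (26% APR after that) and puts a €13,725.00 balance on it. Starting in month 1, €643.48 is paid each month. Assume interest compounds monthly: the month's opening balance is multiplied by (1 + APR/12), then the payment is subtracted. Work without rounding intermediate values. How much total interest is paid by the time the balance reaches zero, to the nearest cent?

Promo months 1–15 at r₀ = 0%/12 = 0; months 16+ at r₁ = 26%/12 = 0.0216667.
After month 15 (no interest yet): B = €13,725.00 − 15·€643.48 = €4,072.80.
Then at r₁ with €643.48/mo: n₂ = −ln(1 − r₁·B/P)/ln(1+r₁) ≈ 6.88 → 7 more payments.
Total paid = 21·€643.48 + €567.67 = €14,080.75; interest = €14,080.75 − €13,725.00 = €355.75.

€355.75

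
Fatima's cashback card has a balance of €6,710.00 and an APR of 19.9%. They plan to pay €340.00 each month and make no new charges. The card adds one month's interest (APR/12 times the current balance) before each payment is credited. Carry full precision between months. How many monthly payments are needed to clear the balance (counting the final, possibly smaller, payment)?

25 months

Monthly rate r = 19.9%/12 = 1.65833% = 0.0165833.
Recurrence: B ← B·(1+r) − €340.00.
Month 1: interest €111.27; balance after payment €6,481.27.
Month 2: interest €107.48; balance after payment €6,248.76.
Closed form: n = −ln(1 − rB₀/P)/ln(1+r) = −ln(0.67272)/ln(1.01658) ≈ 24.102, so the balance reaches zero during payment 25.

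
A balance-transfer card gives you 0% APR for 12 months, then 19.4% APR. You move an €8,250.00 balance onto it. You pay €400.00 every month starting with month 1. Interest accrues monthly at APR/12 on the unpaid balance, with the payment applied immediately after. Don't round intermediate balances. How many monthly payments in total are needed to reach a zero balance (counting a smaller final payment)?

Promo months 1–12 at r₀ = 0%/12 = 0; months 13+ at r₁ = 19.4%/12 = 0.0161667.
After month 12 (no interest yet): B = €8,250.00 − 12·€400.00 = €3,450.00.
Then at r₁ with €400.00/mo: n₂ = −ln(1 − r₁·B/P)/ln(1+r₁) ≈ 9.36 → 10 more payments.

22 months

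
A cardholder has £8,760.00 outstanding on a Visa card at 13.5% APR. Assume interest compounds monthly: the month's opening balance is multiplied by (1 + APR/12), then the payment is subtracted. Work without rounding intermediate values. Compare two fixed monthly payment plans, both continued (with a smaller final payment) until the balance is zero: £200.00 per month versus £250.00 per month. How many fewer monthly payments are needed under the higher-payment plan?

Monthly rate r = 13.5%/12 = 1.125% = 0.01125.
At £200.00/mo: n = ⌈−ln(1 − rB₀/P)/ln(1+r)⌉ = 61 payments (last £134.68); total interest = total paid − £8,760.00 = £3,374.68.
At £250.00/mo: 45 payments (last £200.65); total interest £2,440.65.
Payments saved = 61 − 45 = 16.

16 fewer payments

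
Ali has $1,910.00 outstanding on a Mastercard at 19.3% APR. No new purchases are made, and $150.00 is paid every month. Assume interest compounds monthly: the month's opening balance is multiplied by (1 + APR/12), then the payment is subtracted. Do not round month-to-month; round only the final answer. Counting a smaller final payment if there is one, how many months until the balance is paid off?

Monthly rate r = 19.3%/12 = 1.60833% = 0.0160833.
Recurrence: B ← B·(1+r) − $150.00.
Month 1: interest $30.72; balance after payment $1,790.72.
Month 2: interest $28.80; balance after payment $1,669.52.
Closed form: n = −ln(1 − rB₀/P)/ln(1+r) = −ln(0.79521)/ln(1.01608) ≈ 14.362, so the balance reaches zero during payment 15.

15 months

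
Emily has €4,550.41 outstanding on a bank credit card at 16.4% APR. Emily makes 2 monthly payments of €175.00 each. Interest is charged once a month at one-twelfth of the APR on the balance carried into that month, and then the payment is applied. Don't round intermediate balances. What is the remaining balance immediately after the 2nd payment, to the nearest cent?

€4,323.25

Monthly rate r = 16.4%/12 = 1.36667% = 0.0136667.
Each month: B ← B·(1+r) − €175.00.
Month 1: interest €62.19; balance after payment €4,437.60.
Month 2: interest €60.65; balance after payment €4,323.25.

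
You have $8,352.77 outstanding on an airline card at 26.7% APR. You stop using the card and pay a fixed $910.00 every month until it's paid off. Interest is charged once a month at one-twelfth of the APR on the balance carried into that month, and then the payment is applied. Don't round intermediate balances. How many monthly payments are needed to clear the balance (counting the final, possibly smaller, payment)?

11 months

Monthly rate r = 26.7%/12 = 2.225% = 0.02225.
Recurrence: B ← B·(1+r) − $910.00.
Month 1: interest $185.85; balance after payment $7,628.62.
Month 2: interest $169.74; balance after payment $6,888.36.
Closed form: n = −ln(1 − rB₀/P)/ln(1+r) = −ln(0.79577)/ln(1.02225) ≈ 10.381, so the balance reaches zero during payment 11.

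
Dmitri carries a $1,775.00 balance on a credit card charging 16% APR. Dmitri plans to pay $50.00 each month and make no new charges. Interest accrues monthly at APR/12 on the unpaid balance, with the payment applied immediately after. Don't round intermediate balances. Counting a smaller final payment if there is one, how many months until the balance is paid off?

Monthly rate r = 16%/12 = 1.33333% = 0.0133333.
Recurrence: B ← B·(1+r) − $50.00.
Month 1: interest $23.67; balance after payment $1,748.67.
Month 2: interest $23.32; balance after payment $1,721.98.
Closed form: n = −ln(1 − rB₀/P)/ln(1+r) = −ln(0.52667)/ln(1.01333) ≈ 48.409, so the balance reaches zero during payment 49.

49 payments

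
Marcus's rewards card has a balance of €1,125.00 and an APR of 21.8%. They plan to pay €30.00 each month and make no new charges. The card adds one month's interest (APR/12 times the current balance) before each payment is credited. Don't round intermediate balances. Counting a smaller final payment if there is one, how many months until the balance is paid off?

Monthly rate r = 21.8%/12 = 1.81667% = 0.0181667.
Recurrence: B ← B·(1+r) − €30.00.
Month 1: interest €20.44; balance after payment €1,115.44.
Month 2: interest €20.26; balance after payment €1,105.70.
Closed form: n = −ln(1 − rB₀/P)/ln(1+r) = −ln(0.31875)/ln(1.01817) ≈ 63.507, so the balance reaches zero during payment 64.

64 months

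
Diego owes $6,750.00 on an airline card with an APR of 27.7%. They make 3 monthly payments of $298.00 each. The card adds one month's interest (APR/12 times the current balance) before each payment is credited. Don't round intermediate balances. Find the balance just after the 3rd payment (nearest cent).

Monthly rate r = 27.7%/12 = 2.30833% = 0.0230833.
Each month: B ← B·(1+r) − $298.00.
Month 1: interest $155.81; balance after payment $6,607.81.
Month 2: interest $152.53; balance after payment $6,462.34.
Month 3: interest $149.17; balance after payment $6,313.52.

$6,313.52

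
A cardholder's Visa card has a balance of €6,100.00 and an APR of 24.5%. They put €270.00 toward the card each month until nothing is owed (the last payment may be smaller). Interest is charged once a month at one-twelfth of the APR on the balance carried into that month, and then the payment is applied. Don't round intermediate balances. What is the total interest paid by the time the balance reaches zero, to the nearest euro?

€2,164

Monthly rate r = 24.5%/12 = 2.04167% = 0.0204167.
Payoff takes n = ⌈−ln(1 − rB₀/P)/ln(1+r)⌉ = ⌈30.604⌉ = 31 payments; the last is €163.65.
Total paid = 30·€270.00 + €163.65 = €8,263.65.
Total interest = total paid − principal = €8,263.65 − €6,100.00 = €2,163.65.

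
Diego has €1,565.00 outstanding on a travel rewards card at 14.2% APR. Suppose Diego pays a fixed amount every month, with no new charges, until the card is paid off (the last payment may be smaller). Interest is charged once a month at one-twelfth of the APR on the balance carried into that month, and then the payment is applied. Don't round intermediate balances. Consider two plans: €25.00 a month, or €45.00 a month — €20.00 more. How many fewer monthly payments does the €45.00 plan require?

Monthly rate r = 14.2%/12 = 1.18333% = 0.0118333.
At €25.00/mo: n = ⌈−ln(1 − rB₀/P)/ln(1+r)⌉ = 115 payments (last €19.04); total interest = total paid − €1,565.00 = €1,304.04.
At €45.00/mo: 46 payments (last €3.34); total interest €463.34.
Payments saved = 115 − 46 = 69.

69 fewer payments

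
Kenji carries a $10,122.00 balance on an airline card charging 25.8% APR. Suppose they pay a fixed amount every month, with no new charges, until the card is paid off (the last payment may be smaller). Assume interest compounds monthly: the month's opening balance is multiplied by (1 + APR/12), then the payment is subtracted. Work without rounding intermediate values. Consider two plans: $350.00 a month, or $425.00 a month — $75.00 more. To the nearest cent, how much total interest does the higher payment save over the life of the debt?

$1,661.15

Monthly rate r = 25.8%/12 = 2.15% = 0.0215.
At $350.00/mo: n = ⌈−ln(1 − rB₀/P)/ln(1+r)⌉ = 46 payments (last $248.12); total interest = total paid − $10,122.00 = $5,876.12.
At $425.00/mo: 34 payments (last $311.97); total interest $4,214.97.
Interest saved = $5,876.12 − $4,214.97 = $1,661.15.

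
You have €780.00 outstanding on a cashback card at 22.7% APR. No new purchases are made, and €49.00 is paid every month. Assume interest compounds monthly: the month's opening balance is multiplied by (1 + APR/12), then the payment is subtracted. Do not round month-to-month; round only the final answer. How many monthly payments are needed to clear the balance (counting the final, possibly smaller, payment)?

Monthly rate r = 22.7%/12 = 1.89167% = 0.0189167.
Recurrence: B ← B·(1+r) − €49.00.
Month 1: interest €14.75; balance after payment €745.75.
Month 2: interest €14.11; balance after payment €710.86.
Closed form: n = −ln(1 − rB₀/P)/ln(1+r) = −ln(0.69888)/ln(1.01892) ≈ 19.118, so the balance reaches zero during payment 20.

20 payments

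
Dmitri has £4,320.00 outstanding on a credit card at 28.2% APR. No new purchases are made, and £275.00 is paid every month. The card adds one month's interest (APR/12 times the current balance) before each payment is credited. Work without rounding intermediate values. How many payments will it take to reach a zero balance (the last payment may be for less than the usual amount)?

20 months

Monthly rate r = 28.2%/12 = 2.35% = 0.0235.
Recurrence: B ← B·(1+r) − £275.00.
Month 1: interest £101.52; balance after payment £4,146.52.
Month 2: interest £97.44; balance after payment £3,968.96.
Closed form: n = −ln(1 − rB₀/P)/ln(1+r) = −ln(0.63084)/ln(1.0235) ≈ 19.834, so the balance reaches zero during payment 20.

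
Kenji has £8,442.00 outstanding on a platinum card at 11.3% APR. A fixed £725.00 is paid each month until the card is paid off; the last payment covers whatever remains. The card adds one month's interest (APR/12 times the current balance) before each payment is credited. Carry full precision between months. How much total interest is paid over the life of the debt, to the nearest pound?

Monthly rate r = 11.3%/12 = 0.941667% = 0.00941667.
Payoff takes n = ⌈−ln(1 − rB₀/P)/ln(1+r)⌉ = ⌈12.391⌉ = 13 payments; the last is £284.56.
Total paid = 12·£725.00 + £284.56 = £8,984.56.
Total interest = total paid − principal = £8,984.56 − £8,442.00 = £542.56.

£543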